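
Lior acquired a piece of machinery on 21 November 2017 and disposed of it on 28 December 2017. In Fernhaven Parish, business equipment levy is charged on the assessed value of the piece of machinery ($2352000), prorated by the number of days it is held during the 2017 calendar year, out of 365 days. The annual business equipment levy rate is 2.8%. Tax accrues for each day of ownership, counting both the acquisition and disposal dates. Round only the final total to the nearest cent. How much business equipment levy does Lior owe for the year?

Days held (21 November – 28 December 2017): 38 out of 365
Tax = $2352000 × 2.8% × 38/365 = $6856.2411

$6856.24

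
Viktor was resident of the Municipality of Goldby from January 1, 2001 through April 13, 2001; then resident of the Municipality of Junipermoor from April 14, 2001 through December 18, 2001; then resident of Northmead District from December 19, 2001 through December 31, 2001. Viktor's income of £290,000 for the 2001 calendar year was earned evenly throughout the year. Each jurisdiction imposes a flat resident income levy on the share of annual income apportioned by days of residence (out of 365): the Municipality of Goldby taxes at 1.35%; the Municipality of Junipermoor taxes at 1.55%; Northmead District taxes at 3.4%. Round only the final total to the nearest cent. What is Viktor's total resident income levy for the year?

The Municipality of Goldby, January 1 – April 13, 2001: 103 days → £290,000 × 1.35% × 103/365 = £1,104.7808
The Municipality of Junipermoor, April 14 – December 18, 2001: 249 days → £290,000 × 1.55% × 249/365 = £3,066.4521
Northmead District, December 19 – December 31, 2001: 13 days → £290,000 × 3.4% × 13/365 = £351.1781
Total = £4,522.4110

£4,522.41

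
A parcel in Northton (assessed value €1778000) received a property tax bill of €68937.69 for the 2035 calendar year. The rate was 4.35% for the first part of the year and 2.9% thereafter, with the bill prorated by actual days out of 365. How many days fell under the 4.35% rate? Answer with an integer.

246 days

Let d = days at the first rate; then 365 − d days at the second rate.
€1778000 × [4.35%·d + 2.9%·(365−d)] / 365 = €68937.69
Solving gives d = 246, so the new rate took effect on 4 Sep 2035.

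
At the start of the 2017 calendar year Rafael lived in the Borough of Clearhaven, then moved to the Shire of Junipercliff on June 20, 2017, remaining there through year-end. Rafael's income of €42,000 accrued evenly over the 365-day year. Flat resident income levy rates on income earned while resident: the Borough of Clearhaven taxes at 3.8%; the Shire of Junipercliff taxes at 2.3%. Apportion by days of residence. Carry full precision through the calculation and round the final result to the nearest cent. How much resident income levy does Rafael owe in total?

The Borough of Clearhaven, January 1 – June 19, 2017: 170 days → €42,000 × 3.8% × 170/365 = €743.3425
The Shire of Junipercliff, June 20 – December 31, 2017: 195 days → €42,000 × 2.3% × 195/365 = €516.0822
Total = €1,259.4247

€1,259.42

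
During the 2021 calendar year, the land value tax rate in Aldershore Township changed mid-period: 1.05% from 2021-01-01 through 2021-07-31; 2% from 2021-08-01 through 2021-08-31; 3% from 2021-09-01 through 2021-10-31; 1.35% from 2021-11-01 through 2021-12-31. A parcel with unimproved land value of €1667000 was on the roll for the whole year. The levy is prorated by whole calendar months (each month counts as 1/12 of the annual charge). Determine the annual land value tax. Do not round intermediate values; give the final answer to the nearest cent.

2021-01-01 to 2021-07-31: 7 months at 1.05% → €1667000 × 1.05% × 7/12 = €10210.3750
2021-08-01 to 2021-08-31: 1 month at 2% → €1667000 × 2% × 1/12 = €2778.3333
2021-09-01 to 2021-10-31: 2 months at 3% → €1667000 × 3% × 2/12 = €8335.0000
2021-11-01 to 2021-12-31: 2 months at 1.35% → €1667000 × 1.35% × 2/12 = €3750.7500
Total = €25074.4583

€25074.46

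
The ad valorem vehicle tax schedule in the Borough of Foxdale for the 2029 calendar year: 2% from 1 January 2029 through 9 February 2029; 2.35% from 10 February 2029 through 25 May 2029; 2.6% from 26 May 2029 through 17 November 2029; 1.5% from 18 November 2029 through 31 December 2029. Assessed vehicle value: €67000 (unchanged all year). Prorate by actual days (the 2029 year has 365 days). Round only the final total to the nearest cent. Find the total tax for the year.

€1560.92

1 January – 9 February 2029: 40 days at 2% → €67000 × 2% × 40/365 = €146.8493
10 February – 25 May 2029: 105 days at 2.35% → €67000 × 2.35% × 105/365 = €452.9384
26 May – 17 November 2029: 176 days at 2.6% → €67000 × 2.6% × 176/365 = €839.9781
18 November – 31 December 2029: 44 days at 1.5% → €67000 × 1.5% × 44/365 = €121.1507
Total = €1560.9164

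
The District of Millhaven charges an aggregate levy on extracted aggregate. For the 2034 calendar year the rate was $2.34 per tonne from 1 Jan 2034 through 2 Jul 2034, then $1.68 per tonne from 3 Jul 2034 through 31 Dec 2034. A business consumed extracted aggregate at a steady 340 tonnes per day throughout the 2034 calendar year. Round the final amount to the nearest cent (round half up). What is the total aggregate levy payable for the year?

1 Jan – 2 Jul 2034: 183 days × 340 tonnes/day = 62,220 tonnes at $2.34/tonne → $145594.80
3 Jul – 31 Dec 2034: 182 days × 340 tonnes/day = 61,880 tonnes at $1.68/tonne → $103958.40

$249553.20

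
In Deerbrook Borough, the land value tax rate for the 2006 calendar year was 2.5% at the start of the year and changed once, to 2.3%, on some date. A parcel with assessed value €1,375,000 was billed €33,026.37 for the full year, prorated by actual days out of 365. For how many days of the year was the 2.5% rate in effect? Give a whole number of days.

Let d = days at the first rate; then 365 − d days at the second rate.
€1,375,000 × [2.5%·d + 2.3%·(365−d)] / 365 = €33,026.37
Solving gives d = 186, so the new rate took effect on 6 July 2006.

186 days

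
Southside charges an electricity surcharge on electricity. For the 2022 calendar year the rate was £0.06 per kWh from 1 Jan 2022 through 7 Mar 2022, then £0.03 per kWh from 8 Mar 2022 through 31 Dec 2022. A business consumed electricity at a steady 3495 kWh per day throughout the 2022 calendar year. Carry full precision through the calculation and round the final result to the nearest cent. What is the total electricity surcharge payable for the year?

£45,190.35

1 Jan – 7 Mar 2022: 66 days × 3495 kWh/day = 230,670 kWh at £0.06/kWh → £13,840.20
8 Mar – 31 Dec 2022: 299 days × 3495 kWh/day = 1,045,005 kWh at £0.03/kWh → £31,350.15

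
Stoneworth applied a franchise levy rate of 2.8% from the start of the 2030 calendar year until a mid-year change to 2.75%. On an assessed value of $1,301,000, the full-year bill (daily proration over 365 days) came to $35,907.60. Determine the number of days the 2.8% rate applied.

73 days

Let d = days at the first rate; then 365 − d days at the second rate.
$1,301,000 × [2.8%·d + 2.75%·(365−d)] / 365 = $35,907.60
Solving gives d = 73, so the new rate took effect on March 15, 2030.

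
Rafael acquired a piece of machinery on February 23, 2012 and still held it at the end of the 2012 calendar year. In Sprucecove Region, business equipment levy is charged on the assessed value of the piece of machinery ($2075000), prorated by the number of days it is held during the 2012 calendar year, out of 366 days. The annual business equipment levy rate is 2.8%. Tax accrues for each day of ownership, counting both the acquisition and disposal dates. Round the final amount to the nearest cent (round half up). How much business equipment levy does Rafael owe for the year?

Days held (February 23 – December 31, 2012): 313 out of 366
Tax = $2075000 × 2.8% × 313/366 = $49686.6120

$49686.61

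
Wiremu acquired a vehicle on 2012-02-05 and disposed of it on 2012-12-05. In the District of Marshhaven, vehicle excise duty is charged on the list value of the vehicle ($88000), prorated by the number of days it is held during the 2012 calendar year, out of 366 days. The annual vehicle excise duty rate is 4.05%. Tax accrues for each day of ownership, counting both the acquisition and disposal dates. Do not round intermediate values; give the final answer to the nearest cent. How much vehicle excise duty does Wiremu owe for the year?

$2970.00

Days held (2012-02-05 to 2012-12-05): 305 out of 366
Tax = $88000 × 4.05% × 305/366 = $2970.0000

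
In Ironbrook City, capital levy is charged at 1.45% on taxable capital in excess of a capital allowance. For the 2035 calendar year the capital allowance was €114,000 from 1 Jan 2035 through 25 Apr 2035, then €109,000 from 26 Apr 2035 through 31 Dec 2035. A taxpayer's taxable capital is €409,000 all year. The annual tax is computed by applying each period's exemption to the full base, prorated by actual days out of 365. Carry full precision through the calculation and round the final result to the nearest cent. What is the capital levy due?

€4,327.16

1 Jan – 25 Apr 2035: 115 days, exemption €114,000 → (€409,000 − €114,000) × 1.45% × 115/365 = €1,347.7055
26 Apr – 31 Dec 2035: 250 days, exemption €109,000 → (€409,000 − €109,000) × 1.45% × 250/365 = €2,979.4521
Total = €4,327.1575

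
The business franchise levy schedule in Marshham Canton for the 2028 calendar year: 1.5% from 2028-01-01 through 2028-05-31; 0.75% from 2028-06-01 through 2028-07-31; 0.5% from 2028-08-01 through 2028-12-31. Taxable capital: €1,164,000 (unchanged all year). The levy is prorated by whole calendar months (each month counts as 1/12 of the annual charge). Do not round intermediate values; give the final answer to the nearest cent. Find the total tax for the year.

€11,155.00

2028-01-01 to 2028-05-31: 5 months at 1.5% → €1,164,000 × 1.5% × 5/12 = €7,275.0000
2028-06-01 to 2028-07-31: 2 months at 0.75% → €1,164,000 × 0.75% × 2/12 = €1,455.0000
2028-08-01 to 2028-12-31: 5 months at 0.5% → €1,164,000 × 0.5% × 5/12 = €2,425.0000
Total = €11,155.0000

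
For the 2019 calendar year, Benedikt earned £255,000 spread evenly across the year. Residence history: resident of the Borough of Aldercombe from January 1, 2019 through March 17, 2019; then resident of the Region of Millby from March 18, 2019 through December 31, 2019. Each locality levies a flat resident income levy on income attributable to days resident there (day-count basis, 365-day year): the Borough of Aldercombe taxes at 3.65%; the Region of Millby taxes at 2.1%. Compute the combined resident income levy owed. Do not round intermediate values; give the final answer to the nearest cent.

The Borough of Aldercombe, January 1 – March 17, 2019: 76 days → £255,000 × 3.65% × 76/365 = £1,938.0000
The Region of Millby, March 18 – December 31, 2019: 289 days → £255,000 × 2.1% × 289/365 = £4,239.9863
Total = £6,177.9863

£6,177.99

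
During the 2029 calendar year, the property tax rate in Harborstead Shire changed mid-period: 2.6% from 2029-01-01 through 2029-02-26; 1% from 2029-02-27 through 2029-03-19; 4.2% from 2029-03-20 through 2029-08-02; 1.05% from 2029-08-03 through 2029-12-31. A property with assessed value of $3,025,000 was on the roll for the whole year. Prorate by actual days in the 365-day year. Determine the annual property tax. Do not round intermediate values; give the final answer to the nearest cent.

$74,502.02

2029-01-01 to 2029-02-26: 57 days at 2.6% → $3,025,000 × 2.6% × 57/365 = $12,282.3288
2029-02-27 to 2029-03-19: 21 days at 1% → $3,025,000 × 1% × 21/365 = $1,740.4110
2029-03-20 to 2029-08-02: 136 days at 4.2% → $3,025,000 × 4.2% × 136/365 = $47,339.1781
2029-08-03 to 2029-12-31: 151 days at 1.05% → $3,025,000 × 1.05% × 151/365 = $13,140.1027
Total = $74,502.0205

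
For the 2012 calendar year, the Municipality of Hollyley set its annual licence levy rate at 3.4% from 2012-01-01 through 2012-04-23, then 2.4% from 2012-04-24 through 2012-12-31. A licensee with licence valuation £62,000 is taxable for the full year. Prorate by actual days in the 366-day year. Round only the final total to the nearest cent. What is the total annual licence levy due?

£1,681.11

2012-01-01 to 2012-04-23: 114 days at 3.4% → £62,000 × 3.4% × 114/366 = £656.5902
2012-04-24 to 2012-12-31: 252 days at 2.4% → £62,000 × 2.4% × 252/366 = £1,024.5246
Total = £1,681.1148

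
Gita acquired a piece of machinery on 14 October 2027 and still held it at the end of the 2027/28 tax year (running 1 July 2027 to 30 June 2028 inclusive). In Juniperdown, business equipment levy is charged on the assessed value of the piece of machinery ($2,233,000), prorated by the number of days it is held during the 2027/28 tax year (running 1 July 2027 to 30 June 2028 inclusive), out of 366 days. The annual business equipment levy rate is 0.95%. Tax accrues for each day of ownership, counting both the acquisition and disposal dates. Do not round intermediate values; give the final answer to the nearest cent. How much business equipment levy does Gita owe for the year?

Days held (14 October 2027 – 30 June 2028): 261 out of 366
Tax = $2,233,000 × 0.95% × 261/366 = $15,127.6598

$15,127.66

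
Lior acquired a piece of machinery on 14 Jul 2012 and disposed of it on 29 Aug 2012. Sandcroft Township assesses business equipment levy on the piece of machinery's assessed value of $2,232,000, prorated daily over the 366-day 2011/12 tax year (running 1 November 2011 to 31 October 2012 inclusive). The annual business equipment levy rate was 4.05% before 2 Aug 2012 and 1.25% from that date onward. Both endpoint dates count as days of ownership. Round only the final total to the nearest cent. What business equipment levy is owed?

$6,827.11

14 Jul – 1 Aug 2012: 19 days at 4.05% → $2,232,000 × 4.05% × 19/366 = $4,692.6885
2 Aug – 29 Aug 2012: 28 days at 1.25% → $2,232,000 × 1.25% × 28/366 = $2,134.4262
Total = $6,827.1148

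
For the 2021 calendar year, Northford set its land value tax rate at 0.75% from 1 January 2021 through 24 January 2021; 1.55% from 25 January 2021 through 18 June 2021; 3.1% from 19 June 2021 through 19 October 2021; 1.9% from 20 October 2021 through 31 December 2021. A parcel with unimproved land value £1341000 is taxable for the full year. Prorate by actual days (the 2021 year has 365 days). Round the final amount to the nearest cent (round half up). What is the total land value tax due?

£28023.23

1 January – 24 January 2021: 24 days at 0.75% → £1341000 × 0.75% × 24/365 = £661.3151
25 January – 18 June 2021: 145 days at 1.55% → £1341000 × 1.55% × 145/365 = £8257.2534
19 June – 19 October 2021: 123 days at 3.1% → £1341000 × 3.1% × 123/365 = £14008.8575
20 October – 31 December 2021: 73 days at 1.9% → £1341000 × 1.9% × 73/365 = £5095.8000
Total = £28023.2260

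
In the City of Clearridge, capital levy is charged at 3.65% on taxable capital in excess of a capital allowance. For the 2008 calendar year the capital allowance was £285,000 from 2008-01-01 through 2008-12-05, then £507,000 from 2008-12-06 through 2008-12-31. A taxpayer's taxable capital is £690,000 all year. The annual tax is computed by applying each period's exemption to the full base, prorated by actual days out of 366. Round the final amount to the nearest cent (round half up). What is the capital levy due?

2008-01-01 to 2008-12-05: 340 days, exemption £285,000 → (£690,000 − £285,000) × 3.65% × 340/366 = £13,732.3770
2008-12-06 to 2008-12-31: 26 days, exemption £507,000 → (£690,000 − £507,000) × 3.65% × 26/366 = £474.5000
Total = £14,206.8770

£14,206.88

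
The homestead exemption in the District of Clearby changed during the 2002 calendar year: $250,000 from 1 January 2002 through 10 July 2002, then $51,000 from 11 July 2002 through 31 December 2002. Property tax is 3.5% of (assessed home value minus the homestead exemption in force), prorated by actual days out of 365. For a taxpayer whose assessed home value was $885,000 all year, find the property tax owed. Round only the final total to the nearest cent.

1 January – 10 July 2002: 191 days, exemption $250,000 → ($885,000 − $250,000) × 3.5% × 191/365 = $11,630.0685
11 July – 31 December 2002: 174 days, exemption $51,000 → ($885,000 − $51,000) × 3.5% × 174/365 = $13,915.2329
Total = $25,545.3014

$25,545.30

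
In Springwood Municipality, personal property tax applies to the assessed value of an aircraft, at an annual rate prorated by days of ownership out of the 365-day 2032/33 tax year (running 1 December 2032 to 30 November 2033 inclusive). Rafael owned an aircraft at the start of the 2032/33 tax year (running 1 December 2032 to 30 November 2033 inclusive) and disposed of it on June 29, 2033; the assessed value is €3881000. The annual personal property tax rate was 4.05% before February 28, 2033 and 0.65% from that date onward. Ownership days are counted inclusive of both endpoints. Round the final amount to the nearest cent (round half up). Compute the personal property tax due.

€46758.08

December 1, 2032 – February 27, 2033: 89 days at 4.05% → €3881000 × 4.05% × 89/365 = €38326.2041
February 28 – June 29, 2033: 122 days at 0.65% → €3881000 × 0.65% × 122/365 = €8431.8712
Total = €46758.0753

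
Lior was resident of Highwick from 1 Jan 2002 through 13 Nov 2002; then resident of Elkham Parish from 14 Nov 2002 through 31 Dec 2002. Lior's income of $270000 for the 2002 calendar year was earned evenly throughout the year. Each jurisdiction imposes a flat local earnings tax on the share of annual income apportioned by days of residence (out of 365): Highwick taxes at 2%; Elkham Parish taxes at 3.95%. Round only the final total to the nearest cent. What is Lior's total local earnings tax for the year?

Highwick, 1 Jan – 13 Nov 2002: 317 days → $270000 × 2% × 317/365 = $4689.8630
Elkham Parish, 14 Nov – 31 Dec 2002: 48 days → $270000 × 3.95% × 48/365 = $1402.5205
Total = $6092.3836

$6092.38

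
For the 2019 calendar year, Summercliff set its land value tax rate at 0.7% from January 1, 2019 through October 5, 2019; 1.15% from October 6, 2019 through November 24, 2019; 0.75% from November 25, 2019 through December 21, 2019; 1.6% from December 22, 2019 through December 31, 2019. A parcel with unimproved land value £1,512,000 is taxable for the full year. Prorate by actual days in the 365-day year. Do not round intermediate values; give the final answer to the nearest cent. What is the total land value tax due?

January 1 – October 5, 2019: 278 days at 0.7% → £1,512,000 × 0.7% × 278/365 = £8,061.2384
October 6 – November 24, 2019: 50 days at 1.15% → £1,512,000 × 1.15% × 50/365 = £2,381.9178
November 25 – December 21, 2019: 27 days at 0.75% → £1,512,000 × 0.75% × 27/365 = £838.8493
December 22 – December 31, 2019: 10 days at 1.6% → £1,512,000 × 1.6% × 10/365 = £662.7945
Total = £11,944.8000

£11,944.80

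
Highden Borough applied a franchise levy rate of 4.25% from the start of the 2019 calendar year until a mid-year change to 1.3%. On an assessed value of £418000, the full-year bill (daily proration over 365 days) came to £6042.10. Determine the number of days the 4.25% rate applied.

18 days

Let d = days at the first rate; then 365 − d days at the second rate.
£418000 × [4.25%·d + 1.3%·(365−d)] / 365 = £6042.10
Solving gives d = 18, so the new rate took effect on January 19, 2019.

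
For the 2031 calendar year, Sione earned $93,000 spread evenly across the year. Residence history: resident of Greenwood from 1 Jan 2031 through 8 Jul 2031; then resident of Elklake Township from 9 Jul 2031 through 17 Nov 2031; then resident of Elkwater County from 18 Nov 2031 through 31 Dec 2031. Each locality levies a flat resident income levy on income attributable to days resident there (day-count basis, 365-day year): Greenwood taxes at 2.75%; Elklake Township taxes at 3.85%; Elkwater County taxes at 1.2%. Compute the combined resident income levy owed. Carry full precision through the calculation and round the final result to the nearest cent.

Greenwood, 1 Jan – 8 Jul 2031: 189 days → $93,000 × 2.75% × 189/365 = $1,324.2945
Elklake Township, 9 Jul – 17 Nov 2031: 132 days → $93,000 × 3.85% × 132/365 = $1,294.8658
Elkwater County, 18 Nov – 31 Dec 2031: 44 days → $93,000 × 1.2% × 44/365 = $134.5315
Total = $2,753.6918

$2,753.69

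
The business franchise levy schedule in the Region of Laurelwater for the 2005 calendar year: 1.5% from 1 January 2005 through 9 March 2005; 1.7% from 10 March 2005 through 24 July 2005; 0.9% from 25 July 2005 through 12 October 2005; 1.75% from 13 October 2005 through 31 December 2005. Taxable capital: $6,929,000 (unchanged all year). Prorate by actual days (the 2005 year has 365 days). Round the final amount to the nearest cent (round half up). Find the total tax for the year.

1 January – 9 March 2005: 68 days at 1.5% → $6,929,000 × 1.5% × 68/365 = $19,363.2329
10 March – 24 July 2005: 137 days at 1.7% → $6,929,000 × 1.7% × 137/365 = $44,212.7151
25 July – 12 October 2005: 80 days at 0.9% → $6,929,000 × 0.9% × 80/365 = $13,668.1644
13 October – 31 December 2005: 80 days at 1.75% → $6,929,000 × 1.75% × 80/365 = $26,576.9863
Total = $103,821.0986

$103,821.10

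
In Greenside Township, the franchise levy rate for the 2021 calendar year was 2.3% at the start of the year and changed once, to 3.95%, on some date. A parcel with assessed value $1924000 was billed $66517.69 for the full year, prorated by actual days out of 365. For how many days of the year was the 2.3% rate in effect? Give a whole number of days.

Let d = days at the first rate; then 365 − d days at the second rate.
$1924000 × [2.3%·d + 3.95%·(365−d)] / 365 = $66517.69
Solving gives d = 109, so the new rate took effect on April 20, 2021.

109 days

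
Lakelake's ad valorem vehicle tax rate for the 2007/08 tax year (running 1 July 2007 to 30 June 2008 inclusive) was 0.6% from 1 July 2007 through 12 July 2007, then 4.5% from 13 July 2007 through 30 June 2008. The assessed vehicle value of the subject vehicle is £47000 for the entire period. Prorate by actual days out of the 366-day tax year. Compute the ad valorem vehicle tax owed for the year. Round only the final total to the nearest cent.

1 July – 12 July 2007: 12 days at 0.6% → £47000 × 0.6% × 12/366 = £9.2459
13 July 2007 – 30 June 2008: 354 days at 4.5% → £47000 × 4.5% × 354/366 = £2045.6557
Total = £2054.9016

£2054.90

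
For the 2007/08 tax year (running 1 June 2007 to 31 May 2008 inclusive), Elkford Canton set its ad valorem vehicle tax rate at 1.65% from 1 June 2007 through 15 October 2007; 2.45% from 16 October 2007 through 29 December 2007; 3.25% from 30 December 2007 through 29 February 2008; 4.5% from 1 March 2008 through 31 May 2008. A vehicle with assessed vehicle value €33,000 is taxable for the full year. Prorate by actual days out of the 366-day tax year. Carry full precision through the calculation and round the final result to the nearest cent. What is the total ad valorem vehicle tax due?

€924.45

1 June – 15 October 2007: 137 days at 1.65% → €33,000 × 1.65% × 137/366 = €203.8156
16 October – 29 December 2007: 75 days at 2.45% → €33,000 × 2.45% × 75/366 = €165.6762
30 December 2007 – 29 February 2008: 62 days at 3.25% → €33,000 × 3.25% × 62/366 = €181.6803
1 March – 31 May 2008: 92 days at 4.5% → €33,000 × 4.5% × 92/366 = €373.2787
Total = €924.4508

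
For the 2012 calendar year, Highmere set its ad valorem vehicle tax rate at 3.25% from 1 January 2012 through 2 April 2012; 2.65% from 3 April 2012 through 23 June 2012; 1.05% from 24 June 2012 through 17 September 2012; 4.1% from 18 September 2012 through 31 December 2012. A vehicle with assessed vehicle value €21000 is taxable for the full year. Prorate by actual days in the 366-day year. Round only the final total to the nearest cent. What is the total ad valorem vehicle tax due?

1 January – 2 April 2012: 93 days at 3.25% → €21000 × 3.25% × 93/366 = €173.4221
3 April – 23 June 2012: 82 days at 2.65% → €21000 × 2.65% × 82/366 = €124.6803
24 June – 17 September 2012: 86 days at 1.05% → €21000 × 1.05% × 86/366 = €51.8115
18 September – 31 December 2012: 105 days at 4.1% → €21000 × 4.1% × 105/366 = €247.0082
Total = €596.9221

€596.92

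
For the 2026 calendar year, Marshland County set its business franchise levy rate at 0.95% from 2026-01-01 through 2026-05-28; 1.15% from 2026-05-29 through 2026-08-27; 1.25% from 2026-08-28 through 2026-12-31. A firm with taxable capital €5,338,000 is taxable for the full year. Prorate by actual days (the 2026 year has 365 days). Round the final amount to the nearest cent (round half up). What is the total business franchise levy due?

2026-01-01 to 2026-05-28: 148 days at 0.95% → €5,338,000 × 0.95% × 148/365 = €20,562.2685
2026-05-29 to 2026-08-27: 91 days at 1.15% → €5,338,000 × 1.15% × 91/365 = €15,304.7041
2026-08-28 to 2026-12-31: 126 days at 1.25% → €5,338,000 × 1.25% × 126/365 = €23,033.8356
Total = €58,900.8082

€58,900.81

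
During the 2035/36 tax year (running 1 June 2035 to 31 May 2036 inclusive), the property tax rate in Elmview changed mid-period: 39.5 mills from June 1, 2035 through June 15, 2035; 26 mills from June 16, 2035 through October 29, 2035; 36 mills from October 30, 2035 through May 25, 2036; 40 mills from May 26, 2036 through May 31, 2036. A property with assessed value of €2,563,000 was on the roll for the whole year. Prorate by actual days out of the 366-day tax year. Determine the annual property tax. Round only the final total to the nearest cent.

€83,279.99

June 1 – June 15, 2035: 15 days at 39.5 mills → €2,563,000 × 3.95% × 15/366 = €4,149.1189
June 16 – October 29, 2035: 136 days at 26 mills → €2,563,000 × 2.6% × 136/366 = €24,761.6612
October 30, 2035 – May 25, 2036: 209 days at 36 mills → €2,563,000 × 3.6% × 209/366 = €52,688.5574
May 26 – May 31, 2036: 6 days at 40 mills → €2,563,000 × 4% × 6/366 = €1,680.6557
Total = €83,279.9932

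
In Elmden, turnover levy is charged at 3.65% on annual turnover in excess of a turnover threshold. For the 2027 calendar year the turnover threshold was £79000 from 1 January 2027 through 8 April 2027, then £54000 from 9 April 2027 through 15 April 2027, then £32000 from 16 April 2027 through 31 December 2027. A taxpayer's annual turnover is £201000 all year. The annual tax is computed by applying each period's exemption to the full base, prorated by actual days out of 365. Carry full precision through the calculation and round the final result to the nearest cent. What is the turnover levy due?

1 January – 8 April 2027: 98 days, exemption £79000 → (£201000 − £79000) × 3.65% × 98/365 = £1195.6000
9 April – 15 April 2027: 7 days, exemption £54000 → (£201000 − £54000) × 3.65% × 7/365 = £102.9000
16 April – 31 December 2027: 260 days, exemption £32000 → (£201000 − £32000) × 3.65% × 260/365 = £4394.0000
Total = £5692.5000

£5692.50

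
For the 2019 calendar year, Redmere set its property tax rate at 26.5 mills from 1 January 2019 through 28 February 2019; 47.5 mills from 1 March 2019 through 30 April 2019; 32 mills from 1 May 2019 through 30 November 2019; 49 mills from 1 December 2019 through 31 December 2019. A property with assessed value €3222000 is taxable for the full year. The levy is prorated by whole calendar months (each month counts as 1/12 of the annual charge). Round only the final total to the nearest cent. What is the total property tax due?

1 January – 28 February 2019: 2 months at 26.5 mills → €3222000 × 2.65% × 2/12 = €14230.5000
1 March – 30 April 2019: 2 months at 47.5 mills → €3222000 × 4.75% × 2/12 = €25507.5000
1 May – 30 November 2019: 7 months at 32 mills → €3222000 × 3.2% × 7/12 = €60144.0000
1 December – 31 December 2019: 1 month at 49 mills → €3222000 × 4.9% × 1/12 = €13156.5000
Total = €113038.5000

€113038.50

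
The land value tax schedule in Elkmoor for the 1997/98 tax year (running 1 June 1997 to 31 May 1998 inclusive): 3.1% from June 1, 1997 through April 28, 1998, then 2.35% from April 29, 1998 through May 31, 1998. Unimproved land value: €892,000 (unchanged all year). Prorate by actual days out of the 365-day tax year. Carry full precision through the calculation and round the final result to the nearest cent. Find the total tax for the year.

€27,047.15

June 1, 1997 – April 28, 1998: 332 days at 3.1% → €892,000 × 3.1% × 332/365 = €25,151.9562
April 29 – May 31, 1998: 33 days at 2.35% → €892,000 × 2.35% × 33/365 = €1,895.1945
Total = €27,047.1507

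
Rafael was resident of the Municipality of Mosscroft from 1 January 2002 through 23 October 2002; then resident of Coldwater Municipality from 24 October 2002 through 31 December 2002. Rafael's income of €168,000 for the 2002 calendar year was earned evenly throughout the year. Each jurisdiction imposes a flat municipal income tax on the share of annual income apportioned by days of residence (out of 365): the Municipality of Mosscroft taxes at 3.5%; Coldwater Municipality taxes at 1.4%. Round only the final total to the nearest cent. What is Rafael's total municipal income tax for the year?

The Municipality of Mosscroft, 1 January – 23 October 2002: 296 days → €168,000 × 3.5% × 296/365 = €4,768.4384
Coldwater Municipality, 24 October – 31 December 2002: 69 days → €168,000 × 1.4% × 69/365 = €444.6247
Total = €5,213.0630

€5,213.06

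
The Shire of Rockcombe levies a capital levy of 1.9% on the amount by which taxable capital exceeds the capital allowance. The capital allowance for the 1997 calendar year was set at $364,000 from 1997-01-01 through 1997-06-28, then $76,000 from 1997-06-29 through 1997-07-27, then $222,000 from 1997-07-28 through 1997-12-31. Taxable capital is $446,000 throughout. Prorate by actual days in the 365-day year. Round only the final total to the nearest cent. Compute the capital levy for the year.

$3,153.27

1997-01-01 to 1997-06-28: 179 days, exemption $364,000 → ($446,000 − $364,000) × 1.9% × 179/365 = $764.0603
1997-06-29 to 1997-07-27: 29 days, exemption $76,000 → ($446,000 − $76,000) × 1.9% × 29/365 = $558.5479
1997-07-28 to 1997-12-31: 157 days, exemption $222,000 → ($446,000 − $222,000) × 1.9% × 157/365 = $1,830.6630
Total = $3,153.2712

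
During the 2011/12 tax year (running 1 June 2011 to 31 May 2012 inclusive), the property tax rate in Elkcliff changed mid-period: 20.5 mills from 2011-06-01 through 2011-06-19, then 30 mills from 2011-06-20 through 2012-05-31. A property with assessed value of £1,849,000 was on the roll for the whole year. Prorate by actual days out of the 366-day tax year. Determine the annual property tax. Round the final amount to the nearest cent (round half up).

£54,558.13

2011-06-01 to 2011-06-19: 19 days at 20.5 mills → £1,849,000 × 2.05% × 19/366 = £1,967.7199
2011-06-20 to 2012-05-31: 347 days at 30 mills → £1,849,000 × 3% × 347/366 = £52,590.4098
Total = £54,558.1298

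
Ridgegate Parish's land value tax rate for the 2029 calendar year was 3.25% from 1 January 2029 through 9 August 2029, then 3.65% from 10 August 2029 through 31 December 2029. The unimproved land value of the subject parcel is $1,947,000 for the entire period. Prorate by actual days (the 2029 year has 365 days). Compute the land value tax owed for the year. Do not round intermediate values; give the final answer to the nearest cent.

$66,350.03

1 January – 9 August 2029: 221 days at 3.25% → $1,947,000 × 3.25% × 221/365 = $38,313.2260
10 August – 31 December 2029: 144 days at 3.65% → $1,947,000 × 3.65% × 144/365 = $28,036.8000
Total = $66,350.0260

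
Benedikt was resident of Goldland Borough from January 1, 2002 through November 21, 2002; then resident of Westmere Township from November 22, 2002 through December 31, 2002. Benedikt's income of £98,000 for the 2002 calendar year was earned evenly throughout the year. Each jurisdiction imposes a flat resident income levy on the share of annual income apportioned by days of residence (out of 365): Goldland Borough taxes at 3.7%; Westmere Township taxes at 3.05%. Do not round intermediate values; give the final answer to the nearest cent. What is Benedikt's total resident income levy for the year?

Goldland Borough, January 1 – November 21, 2002: 325 days → £98,000 × 3.7% × 325/365 = £3,228.6301
Westmere Township, November 22 – December 31, 2002: 40 days → £98,000 × 3.05% × 40/365 = £327.5616
Total = £3,556.1918

£3,556.19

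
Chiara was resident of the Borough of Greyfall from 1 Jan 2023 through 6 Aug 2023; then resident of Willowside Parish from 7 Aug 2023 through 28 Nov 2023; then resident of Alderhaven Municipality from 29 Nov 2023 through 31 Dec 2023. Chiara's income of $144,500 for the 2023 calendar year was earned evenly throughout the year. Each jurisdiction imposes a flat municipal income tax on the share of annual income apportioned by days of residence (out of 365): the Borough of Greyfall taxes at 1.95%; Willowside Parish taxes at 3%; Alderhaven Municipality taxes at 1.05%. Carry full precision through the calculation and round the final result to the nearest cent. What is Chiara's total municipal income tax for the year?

The Borough of Greyfall, 1 Jan – 6 Aug 2023: 218 days → $144,500 × 1.95% × 218/365 = $1,682.9301
Willowside Parish, 7 Aug – 28 Nov 2023: 114 days → $144,500 × 3% × 114/365 = $1,353.9452
Alderhaven Municipality, 29 Nov – 31 Dec 2023: 33 days → $144,500 × 1.05% × 33/365 = $137.1760
Total = $3,174.0514

$3,174.05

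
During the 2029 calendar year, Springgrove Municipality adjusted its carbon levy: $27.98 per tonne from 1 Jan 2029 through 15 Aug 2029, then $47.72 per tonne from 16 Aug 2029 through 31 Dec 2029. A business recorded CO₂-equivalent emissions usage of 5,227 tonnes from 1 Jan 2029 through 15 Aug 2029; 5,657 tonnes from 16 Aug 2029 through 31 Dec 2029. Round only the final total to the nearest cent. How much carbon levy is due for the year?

1 Jan – 15 Aug 2029: 5,227 tonnes at $27.98/tonne → $146,251.46
16 Aug – 31 Dec 2029: 5,657 tonnes at $47.72/tonne → $269,952.04

$416,203.50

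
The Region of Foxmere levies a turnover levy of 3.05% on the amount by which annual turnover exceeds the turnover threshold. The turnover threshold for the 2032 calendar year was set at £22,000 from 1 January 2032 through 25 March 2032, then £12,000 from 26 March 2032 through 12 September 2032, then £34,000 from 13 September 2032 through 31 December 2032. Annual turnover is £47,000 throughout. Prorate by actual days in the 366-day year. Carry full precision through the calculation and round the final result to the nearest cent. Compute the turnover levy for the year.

1 January – 25 March 2032: 85 days, exemption £22,000 → (£47,000 − £22,000) × 3.05% × 85/366 = £177.0833
26 March – 12 September 2032: 171 days, exemption £12,000 → (£47,000 − £12,000) × 3.05% × 171/366 = £498.7500
13 September – 31 December 2032: 110 days, exemption £34,000 → (£47,000 − £34,000) × 3.05% × 110/366 = £119.1667
Total = £795.0000

£795.00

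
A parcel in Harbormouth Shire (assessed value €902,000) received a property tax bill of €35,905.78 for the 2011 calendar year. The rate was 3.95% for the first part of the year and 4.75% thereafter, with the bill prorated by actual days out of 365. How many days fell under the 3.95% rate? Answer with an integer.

Let d = days at the first rate; then 365 − d days at the second rate.
€902,000 × [3.95%·d + 4.75%·(365−d)] / 365 = €35,905.78
Solving gives d = 351, so the new rate took effect on 18 Dec 2011.

351 days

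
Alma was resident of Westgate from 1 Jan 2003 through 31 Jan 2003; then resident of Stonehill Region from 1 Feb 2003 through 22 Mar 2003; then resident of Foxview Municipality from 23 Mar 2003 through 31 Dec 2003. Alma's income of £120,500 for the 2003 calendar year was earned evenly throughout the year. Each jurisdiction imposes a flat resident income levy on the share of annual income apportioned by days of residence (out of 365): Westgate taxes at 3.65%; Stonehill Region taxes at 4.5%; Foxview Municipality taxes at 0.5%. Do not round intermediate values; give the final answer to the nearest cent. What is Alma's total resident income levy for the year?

Westgate, 1 Jan – 31 Jan 2003: 31 days → £120,500 × 3.65% × 31/365 = £373.5500
Stonehill Region, 1 Feb – 22 Mar 2003: 50 days → £120,500 × 4.5% × 50/365 = £742.8082
Foxview Municipality, 23 Mar – 31 Dec 2003: 284 days → £120,500 × 0.5% × 284/365 = £468.7945
Total = £1,585.1527

£1,585.15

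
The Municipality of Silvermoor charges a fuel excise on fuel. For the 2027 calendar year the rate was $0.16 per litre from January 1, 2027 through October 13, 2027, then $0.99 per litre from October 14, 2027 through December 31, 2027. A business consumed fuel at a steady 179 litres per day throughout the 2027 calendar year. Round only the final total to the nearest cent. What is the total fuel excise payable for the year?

$22,190.63

January 1 – October 13, 2027: 286 days × 179 litres/day = 51,194 litres at $0.16/litre → $8,191.04
October 14 – December 31, 2027: 79 days × 179 litres/day = 14,141 litres at $0.99/litre → $13,999.59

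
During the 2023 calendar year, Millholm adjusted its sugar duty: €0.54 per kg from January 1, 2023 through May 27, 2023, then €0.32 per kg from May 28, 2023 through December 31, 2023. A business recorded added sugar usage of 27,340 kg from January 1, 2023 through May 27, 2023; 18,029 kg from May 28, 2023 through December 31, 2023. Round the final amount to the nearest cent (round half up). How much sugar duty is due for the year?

January 1 – May 27, 2023: 27,340 kg at €0.54/kg → €14,763.60
May 28 – December 31, 2023: 18,029 kg at €0.32/kg → €5,769.28

€20,532.88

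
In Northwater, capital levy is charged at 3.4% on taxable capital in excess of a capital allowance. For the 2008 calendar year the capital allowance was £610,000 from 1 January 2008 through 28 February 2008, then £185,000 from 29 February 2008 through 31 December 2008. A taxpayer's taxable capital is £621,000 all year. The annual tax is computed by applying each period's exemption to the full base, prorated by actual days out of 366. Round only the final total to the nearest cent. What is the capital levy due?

1 January – 28 February 2008: 59 days, exemption £610,000 → (£621,000 − £610,000) × 3.4% × 59/366 = £60.2896
29 February – 31 December 2008: 307 days, exemption £185,000 → (£621,000 − £185,000) × 3.4% × 307/366 = £12,434.3388
Total = £12,494.6284

£12,494.63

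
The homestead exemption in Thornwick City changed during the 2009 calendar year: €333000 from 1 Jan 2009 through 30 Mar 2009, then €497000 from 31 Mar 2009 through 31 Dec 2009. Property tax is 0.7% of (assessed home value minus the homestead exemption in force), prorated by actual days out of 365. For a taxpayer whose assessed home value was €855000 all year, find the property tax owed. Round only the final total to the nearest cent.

€2785.92

1 Jan – 30 Mar 2009: 89 days, exemption €333000 → (€855000 − €333000) × 0.7% × 89/365 = €890.9753
31 Mar – 31 Dec 2009: 276 days, exemption €497000 → (€855000 − €497000) × 0.7% × 276/365 = €1894.9479
Total = €2785.9233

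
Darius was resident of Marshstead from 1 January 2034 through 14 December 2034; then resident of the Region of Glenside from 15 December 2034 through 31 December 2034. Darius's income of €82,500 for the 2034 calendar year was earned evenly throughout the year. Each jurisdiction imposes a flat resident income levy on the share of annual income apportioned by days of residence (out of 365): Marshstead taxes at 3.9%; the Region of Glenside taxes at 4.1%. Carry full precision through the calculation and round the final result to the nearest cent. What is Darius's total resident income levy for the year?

Marshstead, 1 January – 14 December 2034: 348 days → €82,500 × 3.9% × 348/365 = €3,067.6438
The Region of Glenside, 15 December – 31 December 2034: 17 days → €82,500 × 4.1% × 17/365 = €157.5411
Total = €3,225.1849

€3,225.18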